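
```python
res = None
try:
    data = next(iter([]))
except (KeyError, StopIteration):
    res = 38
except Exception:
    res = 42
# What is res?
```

Step-by-step execution trace:
1. `data = next(iter([]))` raises StopIteration.
2. `except (KeyError, StopIteration)` matches (StopIteration is in the tuple) → res = 38.
3. `except Exception` is not reached.
Result: 38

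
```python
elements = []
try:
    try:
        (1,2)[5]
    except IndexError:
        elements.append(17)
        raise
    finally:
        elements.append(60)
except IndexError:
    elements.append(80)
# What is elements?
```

Step-by-step execution trace:
1. Inner try: `(1,2)[5]` raises IndexError.
2. Inner `except IndexError` matches → `elements.append(17)` → elements = [17].
3. bare `raise` re-raises IndexError.
4. Inner `finally` runs during unwinding: `elements.append(60)` → elements = [17, 60].
5. Outer `except IndexError` matches → `elements.append(80)` → elements = [17, 60, 80].
Result: [17, 60, 80]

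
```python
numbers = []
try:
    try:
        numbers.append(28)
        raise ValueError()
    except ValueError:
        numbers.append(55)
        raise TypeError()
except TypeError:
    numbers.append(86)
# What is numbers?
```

Step-by-step execution trace:
1. Inner try: `numbers.append(28)` → numbers = [28].
2. `raise ValueError()` raises ValueError.
3. Inner `except ValueError` matches → `numbers.append(55)` → numbers = [28, 55].
4. `raise TypeError()` raises TypeError; propagates to outer try.
5. Outer `except TypeError` matches → `numbers.append(86)` → numbers = [28, 55, 86].
Result: [28, 55, 86]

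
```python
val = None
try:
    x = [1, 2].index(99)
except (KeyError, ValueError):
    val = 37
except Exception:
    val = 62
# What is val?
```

Step-by-step execution trace:
1. `x = [1, 2].index(99)` raises ValueError.
2. `except (KeyError, ValueError)` matches (ValueError is in the tuple) → val = 37.
3. `except Exception` is not reached.
Result: 37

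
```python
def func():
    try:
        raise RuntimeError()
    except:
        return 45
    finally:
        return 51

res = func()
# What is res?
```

Step-by-step execution trace:
1. `func()` enters try: `raise RuntimeError()` raises RuntimeError.
2. bare `except` matches → `return 45` sets pending return value 45.
3. Before returning, `finally: return 51` runs and overrides the pending return.
4. func() returns 51 → res = 51.
Result: 51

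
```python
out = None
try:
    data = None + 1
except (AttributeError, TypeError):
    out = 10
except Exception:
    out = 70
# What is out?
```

Step-by-step execution trace:
1. `data = None + 1` raises TypeError.
2. `except (AttributeError, TypeError)` matches (TypeError is in the tuple) → out = 10.
3. `except Exception` is not reached.
Result: 10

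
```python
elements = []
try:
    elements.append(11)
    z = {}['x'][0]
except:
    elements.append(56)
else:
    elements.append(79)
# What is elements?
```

Step-by-step execution trace:
1. try: `elements.append(11)` → elements = [11].
2. `z = {}['x'][0]` raises KeyError.
3. bare `except` matches → `elements.append(56)` → elements = [11, 56].
4. `else` is skipped (an exception was raised).
Result: [11, 56]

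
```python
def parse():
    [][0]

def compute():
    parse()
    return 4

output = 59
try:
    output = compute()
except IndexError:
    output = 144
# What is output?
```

Step-by-step execution trace:
1. output starts at 59.
2. try: `compute()` calls `parse()`.
3. `parse()` evaluates `[][0]`, which raises IndexError; it propagates through compute (uncaught).
4. `return 4` in compute is not reached; the assignment to output does not complete.
5. `except IndexError` matches → output = 144.
Result: 144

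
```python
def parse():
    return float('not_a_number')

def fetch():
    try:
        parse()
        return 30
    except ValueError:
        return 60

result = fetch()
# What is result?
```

Step-by-step execution trace:
1. `fetch()` calls `parse()`.
2. `parse()` evaluates `float('not_a_number')`, which raises ValueError; it propagates to the caller.
3. `return 30` is not reached.
4. `except ValueError` in fetch matches → returns 60.
5. result = 60.
Result: 60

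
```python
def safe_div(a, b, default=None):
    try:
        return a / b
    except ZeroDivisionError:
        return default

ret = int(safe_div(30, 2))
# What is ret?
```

Step-by-step execution trace:
1. `safe_div(30, 2)` enters try: `return 30 / 2` → returns 15.0. No exception raised.
2. `except ZeroDivisionError` is skipped.
3. `int(15.0)` → 15 → ret = 15.
Result: 15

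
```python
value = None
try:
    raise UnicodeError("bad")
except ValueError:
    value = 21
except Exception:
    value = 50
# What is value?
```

Step-by-step execution trace:
1. `raise UnicodeError(...)` raises UnicodeError.
2. `except ValueError` matches (UnicodeError is a subclass of ValueError) → value = 21.
3. `except Exception` is not reached.
Result: 21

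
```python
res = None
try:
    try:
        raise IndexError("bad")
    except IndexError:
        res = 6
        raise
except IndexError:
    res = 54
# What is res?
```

Step-by-step execution trace:
1. Inner try: `raise IndexError("bad")` raises IndexError.
2. Inner `except IndexError` matches → res = 6.
3. bare `raise` re-raises the same IndexError.
4. Outer `except IndexError` matches → res = 54.
Result: 54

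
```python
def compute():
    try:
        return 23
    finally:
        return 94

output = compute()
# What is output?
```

Step-by-step execution trace:
1. `compute()` enters try: `return 23` sets pending return value 23.
2. Before returning, `finally: return 94` runs and overrides the pending return.
3. compute() returns 94 → output = 94.
Result: 94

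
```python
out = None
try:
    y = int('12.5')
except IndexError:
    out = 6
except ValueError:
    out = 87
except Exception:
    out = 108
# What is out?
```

Step-by-step execution trace:
1. `y = int('12.5')` raises ValueError.
2. `except IndexError` does not match ValueError; skipped.
3. `except ValueError` matches → out = 87.
4. Remaining except clauses are skipped.
Result: 87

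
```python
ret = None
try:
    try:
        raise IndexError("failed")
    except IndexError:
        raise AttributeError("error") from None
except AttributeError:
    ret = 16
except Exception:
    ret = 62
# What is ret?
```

Step-by-step execution trace:
1. Inner try raises IndexError; inner `except IndexError` catches it.
2. `raise AttributeError(...) from None` raises AttributeError (from None suppresses __context__, but the active exception is still AttributeError).
3. Outer `except AttributeError` matches → ret = 16.
4. `except Exception` is not reached.
Result: 16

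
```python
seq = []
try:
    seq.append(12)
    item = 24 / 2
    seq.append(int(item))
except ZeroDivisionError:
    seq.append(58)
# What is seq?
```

Step-by-step execution trace:
1. try: `seq.append(12)` → seq = [12].
2. `item = 24 / 2` → item = 12.0. No exception raised.
3. `seq.append(int(item))` → seq = [12, 12].
4. `except ZeroDivisionError` is skipped (no exception was raised).
Result: [12, 12]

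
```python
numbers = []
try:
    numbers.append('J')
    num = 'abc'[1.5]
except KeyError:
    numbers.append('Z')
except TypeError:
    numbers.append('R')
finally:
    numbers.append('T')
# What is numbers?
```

Step-by-step execution trace:
1. try: `numbers.append('J')` → numbers = ['J'].
2. `num = 'abc'[1.5]` raises TypeError.
3. `except KeyError` does not match TypeError; skipped.
4. `except TypeError` matches → `numbers.append('R')` → numbers = ['J', 'R'].
5. finally always runs: `numbers.append('T')` → numbers = ['J', 'R', 'T'].
Result: ['J', 'R', 'T']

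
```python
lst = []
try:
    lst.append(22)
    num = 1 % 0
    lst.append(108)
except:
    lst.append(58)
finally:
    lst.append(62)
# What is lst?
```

Step-by-step execution trace:
1. try: `lst.append(22)` → lst = [22].
2. `num = 1 % 0` raises ZeroDivisionError; `lst.append(108)` is not reached.
3. bare `except` matches → `lst.append(58)` → lst = [22, 58].
4. finally always runs: `lst.append(62)` → lst = [22, 58, 62].
Result: [22, 58, 62]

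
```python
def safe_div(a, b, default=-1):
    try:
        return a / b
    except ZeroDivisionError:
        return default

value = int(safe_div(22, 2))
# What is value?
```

Step-by-step execution trace:
1. `safe_div(22, 2)` enters try: `return 22 / 2` → returns 11.0. No exception raised.
2. `except ZeroDivisionError` is skipped.
3. `int(11.0)` → 11 → value = 11.
Result: 11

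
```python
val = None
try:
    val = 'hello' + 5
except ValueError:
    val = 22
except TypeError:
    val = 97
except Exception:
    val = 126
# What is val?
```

Step-by-step execution trace:
1. `val = 'hello' + 5` raises TypeError.
2. `except ValueError` does not match TypeError; skipped.
3. `except TypeError` matches → val = 97.
4. Remaining except clauses are skipped.
Result: 97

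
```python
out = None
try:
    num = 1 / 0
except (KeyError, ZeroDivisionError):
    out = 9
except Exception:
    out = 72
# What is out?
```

Step-by-step execution trace:
1. `num = 1 / 0` raises ZeroDivisionError.
2. `except (KeyError, ZeroDivisionError)` matches (ZeroDivisionError is in the tuple) → out = 9.
3. `except Exception` is not reached.
Result: 9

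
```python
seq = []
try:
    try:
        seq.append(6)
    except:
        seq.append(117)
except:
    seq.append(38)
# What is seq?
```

Step-by-step execution trace:
1. Inner try: `seq.append(6)` → seq = [6]. No exception raised.
2. Inner `except` is skipped.
3. Inner try completes normally; outer `except` is skipped.
Result: [6]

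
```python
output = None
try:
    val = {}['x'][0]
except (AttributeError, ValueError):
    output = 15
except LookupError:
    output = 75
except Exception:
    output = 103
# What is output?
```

Step-by-step execution trace:
1. `val = {}['x'][0]` raises KeyError.
2. `except (AttributeError, ValueError)` does not match KeyError; skipped.
3. `except LookupError` matches (KeyError is a subclass of LookupError) → output = 75.
4. `except Exception` is not reached.
Result: 75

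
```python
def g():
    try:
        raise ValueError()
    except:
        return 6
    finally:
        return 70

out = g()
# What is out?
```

Step-by-step execution trace:
1. `g()` enters try: `raise ValueError()` raises ValueError.
2. bare `except` matches → `return 6` sets pending return value 6.
3. Before returning, `finally: return 70` runs and overrides the pending return.
4. g() returns 70 → out = 70.
Result: 70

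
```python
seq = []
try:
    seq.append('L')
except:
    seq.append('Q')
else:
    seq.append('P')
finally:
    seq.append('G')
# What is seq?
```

Step-by-step execution trace:
1. try: `seq.append('L')` → seq = ['L']. No exception raised.
2. `except` is skipped.
3. `else` runs: `seq.append('P')` → seq = ['L', 'P'].
4. `finally` always runs: `seq.append('G')` → seq = ['L', 'P', 'G'].
Result: ['L', 'P', 'G']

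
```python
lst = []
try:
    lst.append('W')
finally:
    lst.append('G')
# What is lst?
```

Step-by-step execution trace:
1. try: `lst.append('W')` → lst = ['W'].
2. The try body completes without raising.
3. finally always runs: `lst.append('G')` → lst = ['W', 'G'].
Result: ['W', 'G']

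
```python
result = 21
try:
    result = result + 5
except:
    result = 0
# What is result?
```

Step-by-step execution trace:
1. result starts at 21.
2. try: `result = result + 5` → result = 26. No exception raised.
3. `except` is skipped.
Result: 26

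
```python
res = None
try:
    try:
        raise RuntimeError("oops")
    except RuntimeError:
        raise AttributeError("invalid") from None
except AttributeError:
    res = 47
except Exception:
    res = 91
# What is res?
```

Step-by-step execution trace:
1. Inner try raises RuntimeError; inner `except RuntimeError` catches it.
2. `raise AttributeError(...) from None` raises AttributeError (from None suppresses __context__, but the active exception is still AttributeError).
3. Outer `except AttributeError` matches → res = 47.
4. `except Exception` is not reached.
Result: 47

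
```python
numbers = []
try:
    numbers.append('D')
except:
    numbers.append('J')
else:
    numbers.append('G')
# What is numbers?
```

Step-by-step execution trace:
1. try: `numbers.append('D')` → numbers = ['D']. No exception raised.
2. `except` is skipped.
3. `else` runs (try completed without exception): `numbers.append('G')` → numbers = ['D', 'G'].
Result: ['D', 'G']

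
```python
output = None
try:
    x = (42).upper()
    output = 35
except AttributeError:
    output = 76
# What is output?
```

Step-by-step execution trace:
1. `x = (42).upper()` raises AttributeError.
2. `output = 35` is not reached.
3. `except AttributeError` matches → output = 76.
Result: 76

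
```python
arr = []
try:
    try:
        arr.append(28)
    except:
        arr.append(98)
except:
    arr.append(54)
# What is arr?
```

Step-by-step execution trace:
1. Inner try: `arr.append(28)` → arr = [28]. No exception raised.
2. Inner `except` is skipped.
3. Inner try completes normally; outer `except` is skipped.
Result: [28]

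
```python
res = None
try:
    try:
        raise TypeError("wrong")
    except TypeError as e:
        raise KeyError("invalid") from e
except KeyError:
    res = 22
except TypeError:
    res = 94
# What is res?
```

Step-by-step execution trace:
1. Inner try raises TypeError; inner `except TypeError as e` catches it.
2. `raise KeyError(...) from e` raises KeyError (TypeError is attached as __cause__, but only KeyError is active).
3. Outer `except KeyError` matches → res = 22.
4. `except TypeError` is not reached.
Result: 22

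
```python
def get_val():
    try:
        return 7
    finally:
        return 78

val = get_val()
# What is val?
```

Step-by-step execution trace:
1. `get_val()` enters try: `return 7` sets pending return value 7.
2. Before returning, `finally: return 78` runs and overrides the pending return.
3. get_val() returns 78 → val = 78.
Result: 78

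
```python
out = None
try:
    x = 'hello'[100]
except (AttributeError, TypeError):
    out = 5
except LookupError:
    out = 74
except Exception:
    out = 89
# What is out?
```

Step-by-step execution trace:
1. `x = 'hello'[100]` raises IndexError.
2. `except (AttributeError, TypeError)` does not match IndexError; skipped.
3. `except LookupError` matches (IndexError is a subclass of LookupError) → out = 74.
4. `except Exception` is not reached.
Result: 74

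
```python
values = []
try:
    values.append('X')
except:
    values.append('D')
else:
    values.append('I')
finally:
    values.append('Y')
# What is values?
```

Step-by-step execution trace:
1. try: `values.append('X')` → values = ['X']. No exception raised.
2. `except` is skipped.
3. `else` runs: `values.append('I')` → values = ['X', 'I'].
4. `finally` always runs: `values.append('Y')` → values = ['X', 'I', 'Y'].
Result: ['X', 'I', 'Y']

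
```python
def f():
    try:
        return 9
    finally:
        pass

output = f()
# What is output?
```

Step-by-step execution trace:
1. `f()` enters try: `return 9` sets pending return value 9.
2. Before returning, `finally: pass` runs (no effect).
3. f() returns 9 → output = 9.
Result: 9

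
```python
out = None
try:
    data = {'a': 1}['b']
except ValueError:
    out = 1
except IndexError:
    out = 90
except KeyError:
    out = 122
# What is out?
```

Step-by-step execution trace:
1. `data = {'a': 1}['b']` raises KeyError.
2. `except ValueError` does not match KeyError; skipped.
3. `except IndexError` does not match KeyError; skipped.
4. `except KeyError` matches → out = 122.
Result: 122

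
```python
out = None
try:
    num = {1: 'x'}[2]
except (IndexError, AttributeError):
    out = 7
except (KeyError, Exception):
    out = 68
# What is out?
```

Step-by-step execution trace:
1. `num = {1: 'x'}[2]` raises KeyError.
2. `except (IndexError, AttributeError)` does not match KeyError; skipped.
3. `except (KeyError, Exception)` matches (KeyError is in the tuple) → out = 68.
Result: 68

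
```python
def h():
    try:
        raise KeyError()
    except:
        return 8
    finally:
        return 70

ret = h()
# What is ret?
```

Step-by-step execution trace:
1. `h()` enters try: `raise KeyError()` raises KeyError.
2. bare `except` matches → `return 8` sets pending return value 8.
3. Before returning, `finally: return 70` runs and overrides the pending return.
4. h() returns 70 → ret = 70.
Result: 70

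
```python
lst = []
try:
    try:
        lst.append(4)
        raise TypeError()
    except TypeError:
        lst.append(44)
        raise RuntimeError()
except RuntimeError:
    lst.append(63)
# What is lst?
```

Step-by-step execution trace:
1. Inner try: `lst.append(4)` → lst = [4].
2. `raise TypeError()` raises TypeError.
3. Inner `except TypeError` matches → `lst.append(44)` → lst = [4, 44].
4. `raise RuntimeError()` raises RuntimeError; propagates to outer try.
5. Outer `except RuntimeError` matches → `lst.append(63)` → lst = [4, 44, 63].
Result: [4, 44, 63]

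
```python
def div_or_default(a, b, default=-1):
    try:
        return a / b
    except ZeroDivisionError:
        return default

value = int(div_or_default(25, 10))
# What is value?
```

Step-by-step execution trace:
1. `div_or_default(25, 10)` enters try: `return 25 / 10` → returns 2.5. No exception raised.
2. `except ZeroDivisionError` is skipped.
3. `int(2.5)` → 2 → value = 2.
Result: 2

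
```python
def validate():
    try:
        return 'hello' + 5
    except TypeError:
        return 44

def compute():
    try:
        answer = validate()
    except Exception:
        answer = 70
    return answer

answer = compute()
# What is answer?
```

Step-by-step execution trace:
1. `compute()` calls `validate()`.
2. In validate: `'hello' + 5` raises TypeError; `except TypeError` catches it → returns 44.
3. In compute: `answer = validate()` → answer = 44. No exception reaches compute.
4. `except Exception` is skipped; compute returns 44.
5. answer = 44.
Result: 44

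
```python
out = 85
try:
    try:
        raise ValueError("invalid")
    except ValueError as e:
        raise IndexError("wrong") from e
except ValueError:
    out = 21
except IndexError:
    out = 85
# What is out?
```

Step-by-step execution trace:
1. Inner try raises ValueError; inner `except ValueError as e` catches it.
2. `raise IndexError(...) from e` raises IndexError (ValueError is attached as __cause__, but only IndexError is active).
3. Outer `except ValueError` does not match IndexError; skipped.
4. Outer `except IndexError` matches → out = 85.
Result: 85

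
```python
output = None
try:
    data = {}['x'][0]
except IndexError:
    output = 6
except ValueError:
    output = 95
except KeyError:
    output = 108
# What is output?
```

Step-by-step execution trace:
1. `data = {}['x'][0]` raises KeyError.
2. `except IndexError` does not match KeyError; skipped.
3. `except ValueError` does not match KeyError; skipped.
4. `except KeyError` matches → output = 108.
Result: 108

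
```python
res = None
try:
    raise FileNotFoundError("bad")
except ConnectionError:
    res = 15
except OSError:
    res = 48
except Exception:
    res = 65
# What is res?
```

Step-by-step execution trace:
1. `raise FileNotFoundError(...)` raises FileNotFoundError.
2. `except ConnectionError` does not match (FileNotFoundError is not a subclass of ConnectionError); skipped.
3. `except OSError` matches (FileNotFoundError is a subclass of OSError) → res = 48.
4. `except Exception` is not reached.
Result: 48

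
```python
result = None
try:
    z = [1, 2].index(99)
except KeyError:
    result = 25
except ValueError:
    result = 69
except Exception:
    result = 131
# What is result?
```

Step-by-step execution trace:
1. `z = [1, 2].index(99)` raises ValueError.
2. `except KeyError` does not match ValueError; skipped.
3. `except ValueError` matches → result = 69.
4. Remaining except clauses are skipped.
Result: 69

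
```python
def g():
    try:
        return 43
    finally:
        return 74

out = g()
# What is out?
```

Step-by-step execution trace:
1. `g()` enters try: `return 43` sets pending return value 43.
2. Before returning, `finally: return 74` runs and overrides the pending return.
3. g() returns 74 → out = 74.
Result: 74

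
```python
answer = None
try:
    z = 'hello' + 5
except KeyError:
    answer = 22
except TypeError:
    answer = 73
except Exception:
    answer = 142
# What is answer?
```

Step-by-step execution trace:
1. `z = 'hello' + 5` raises TypeError.
2. `except KeyError` does not match TypeError; skipped.
3. `except TypeError` matches → answer = 73.
4. Remaining except clauses are skipped.
Result: 73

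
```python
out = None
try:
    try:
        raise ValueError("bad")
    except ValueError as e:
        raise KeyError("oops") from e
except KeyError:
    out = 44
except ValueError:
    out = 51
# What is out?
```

Step-by-step execution trace:
1. Inner try raises ValueError; inner `except ValueError as e` catches it.
2. `raise KeyError(...) from e` raises KeyError (ValueError is attached as __cause__, but only KeyError is active).
3. Outer `except KeyError` matches → out = 44.
4. `except ValueError` is not reached.
Result: 44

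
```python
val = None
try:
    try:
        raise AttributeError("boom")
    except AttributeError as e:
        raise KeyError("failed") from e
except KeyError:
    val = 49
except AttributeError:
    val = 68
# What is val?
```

Step-by-step execution trace:
1. Inner try raises AttributeError; inner `except AttributeError as e` catches it.
2. `raise KeyError(...) from e` raises KeyError (AttributeError is attached as __cause__, but only KeyError is active).
3. Outer `except KeyError` matches → val = 49.
4. `except AttributeError` is not reached.
Result: 49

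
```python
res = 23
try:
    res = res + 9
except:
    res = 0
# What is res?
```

Step-by-step execution trace:
1. res starts at 23.
2. try: `res = res + 9` → res = 32. No exception raised.
3. `except` is skipped.
Result: 32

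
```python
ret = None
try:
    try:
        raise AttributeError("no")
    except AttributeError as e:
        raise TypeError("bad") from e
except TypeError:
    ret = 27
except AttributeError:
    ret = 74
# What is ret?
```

Step-by-step execution trace:
1. Inner try raises AttributeError; inner `except AttributeError as e` catches it.
2. `raise TypeError(...) from e` raises TypeError (AttributeError is attached as __cause__, but only TypeError is active).
3. Outer `except TypeError` matches → ret = 27.
4. `except AttributeError` is not reached.
Result: 27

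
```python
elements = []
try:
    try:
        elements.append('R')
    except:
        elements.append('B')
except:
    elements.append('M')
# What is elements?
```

Step-by-step execution trace:
1. Inner try: `elements.append('R')` → elements = ['R']. No exception raised.
2. Inner `except` is skipped.
3. Inner try completes normally; outer `except` is skipped.
Result: ['R']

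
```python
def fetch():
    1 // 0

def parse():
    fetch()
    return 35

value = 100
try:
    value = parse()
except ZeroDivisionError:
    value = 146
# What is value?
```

Step-by-step execution trace:
1. value starts at 100.
2. try: `parse()` calls `fetch()`.
3. `fetch()` evaluates `1 // 0`, which raises ZeroDivisionError; it propagates through parse (uncaught).
4. `return 35` in parse is not reached; the assignment to value does not complete.
5. `except ZeroDivisionError` matches → value = 146.
Result: 146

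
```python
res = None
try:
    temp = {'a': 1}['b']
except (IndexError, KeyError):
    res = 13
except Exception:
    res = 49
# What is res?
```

Step-by-step execution trace:
1. `temp = {'a': 1}['b']` raises KeyError.
2. `except (IndexError, KeyError)` matches (KeyError is in the tuple) → res = 13.
3. `except Exception` is not reached.
Result: 13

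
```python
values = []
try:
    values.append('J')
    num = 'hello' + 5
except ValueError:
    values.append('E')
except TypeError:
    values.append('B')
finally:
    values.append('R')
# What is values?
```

Step-by-step execution trace:
1. try: `values.append('J')` → values = ['J'].
2. `num = 'hello' + 5` raises TypeError.
3. `except ValueError` does not match TypeError; skipped.
4. `except TypeError` matches → `values.append('B')` → values = ['J', 'B'].
5. finally always runs: `values.append('R')` → values = ['J', 'B', 'R'].
Result: ['J', 'B', 'R']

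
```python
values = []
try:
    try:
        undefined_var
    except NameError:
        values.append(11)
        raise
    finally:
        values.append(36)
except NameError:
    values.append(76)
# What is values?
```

Step-by-step execution trace:
1. Inner try: `undefined_var` raises NameError.
2. Inner `except NameError` matches → `values.append(11)` → values = [11].
3. bare `raise` re-raises NameError.
4. Inner `finally` runs during unwinding: `values.append(36)` → values = [11, 36].
5. Outer `except NameError` matches → `values.append(76)` → values = [11, 36, 76].
Result: [11, 36, 76]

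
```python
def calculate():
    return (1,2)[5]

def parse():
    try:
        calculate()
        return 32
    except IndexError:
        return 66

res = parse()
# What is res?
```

Step-by-step execution trace:
1. `parse()` calls `calculate()`.
2. `calculate()` evaluates `(1,2)[5]`, which raises IndexError; it propagates to the caller.
3. `return 32` is not reached.
4. `except IndexError` in parse matches → returns 66.
5. res = 66.
Result: 66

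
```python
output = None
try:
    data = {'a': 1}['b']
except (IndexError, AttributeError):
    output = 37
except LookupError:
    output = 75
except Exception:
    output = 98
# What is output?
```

Step-by-step execution trace:
1. `data = {'a': 1}['b']` raises KeyError.
2. `except (IndexError, AttributeError)` does not match KeyError; skipped.
3. `except LookupError` matches (KeyError is a subclass of LookupError) → output = 75.
4. `except Exception` is not reached.
Result: 75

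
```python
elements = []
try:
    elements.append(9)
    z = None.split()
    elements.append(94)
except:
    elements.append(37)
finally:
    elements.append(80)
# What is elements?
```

Step-by-step execution trace:
1. try: `elements.append(9)` → elements = [9].
2. `z = None.split()` raises AttributeError; `elements.append(94)` is not reached.
3. bare `except` matches → `elements.append(37)` → elements = [9, 37].
4. finally always runs: `elements.append(80)` → elements = [9, 37, 80].
Result: [9, 37, 80]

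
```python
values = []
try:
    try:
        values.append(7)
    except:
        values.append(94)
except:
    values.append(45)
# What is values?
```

Step-by-step execution trace:
1. Inner try: `values.append(7)` → values = [7]. No exception raised.
2. Inner `except` is skipped.
3. Inner try completes normally; outer `except` is skipped.
Result: [7]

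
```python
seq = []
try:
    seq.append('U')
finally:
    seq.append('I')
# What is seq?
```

Step-by-step execution trace:
1. try: `seq.append('U')` → seq = ['U'].
2. The try body completes without raising.
3. finally always runs: `seq.append('I')` → seq = ['U', 'I'].
Result: ['U', 'I']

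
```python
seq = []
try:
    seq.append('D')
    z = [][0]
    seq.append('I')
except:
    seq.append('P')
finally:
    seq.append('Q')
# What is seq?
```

Step-by-step execution trace:
1. try: `seq.append('D')` → seq = ['D'].
2. `z = [][0]` raises IndexError; `seq.append('I')` is not reached.
3. bare `except` matches → `seq.append('P')` → seq = ['D', 'P'].
4. finally always runs: `seq.append('Q')` → seq = ['D', 'P', 'Q'].
Result: ['D', 'P', 'Q']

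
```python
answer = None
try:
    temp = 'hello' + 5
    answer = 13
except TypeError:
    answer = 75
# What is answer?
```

Step-by-step execution trace:
1. `temp = 'hello' + 5` raises TypeError.
2. `answer = 13` is not reached.
3. `except TypeError` matches → answer = 75.
Result: 75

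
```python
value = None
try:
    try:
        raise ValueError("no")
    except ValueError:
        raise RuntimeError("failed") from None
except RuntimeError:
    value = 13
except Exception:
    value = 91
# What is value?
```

Step-by-step execution trace:
1. Inner try raises ValueError; inner `except ValueError` catches it.
2. `raise RuntimeError(...) from None` raises RuntimeError (from None suppresses __context__, but the active exception is still RuntimeError).
3. Outer `except RuntimeError` matches → value = 13.
4. `except Exception` is not reached.
Result: 13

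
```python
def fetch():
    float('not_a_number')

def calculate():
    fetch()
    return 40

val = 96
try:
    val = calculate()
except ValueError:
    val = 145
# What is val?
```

Step-by-step execution trace:
1. val starts at 96.
2. try: `calculate()` calls `fetch()`.
3. `fetch()` evaluates `float('not_a_number')`, which raises ValueError; it propagates through calculate (uncaught).
4. `return 40` in calculate is not reached; the assignment to val does not complete.
5. `except ValueError` matches → val = 145.
Result: 145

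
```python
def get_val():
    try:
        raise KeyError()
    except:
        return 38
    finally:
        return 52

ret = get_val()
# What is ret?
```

Step-by-step execution trace:
1. `get_val()` enters try: `raise KeyError()` raises KeyError.
2. bare `except` matches → `return 38` sets pending return value 38.
3. Before returning, `finally: return 52` runs and overrides the pending return.
4. get_val() returns 52 → ret = 52.
Result: 52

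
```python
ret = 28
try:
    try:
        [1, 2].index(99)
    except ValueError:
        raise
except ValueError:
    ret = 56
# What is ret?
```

Step-by-step execution trace:
1. Inner try: `[1, 2].index(99)` raises ValueError.
2. Inner `except ValueError` matches; bare `raise` re-raises the same ValueError.
3. Outer `except ValueError` matches → ret = 56.
Result: 56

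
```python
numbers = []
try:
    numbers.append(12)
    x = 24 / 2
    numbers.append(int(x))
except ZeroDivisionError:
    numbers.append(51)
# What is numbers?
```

Step-by-step execution trace:
1. try: `numbers.append(12)` → numbers = [12].
2. `x = 24 / 2` → x = 12.0. No exception raised.
3. `numbers.append(int(x))` → numbers = [12, 12].
4. `except ZeroDivisionError` is skipped (no exception was raised).
Result: [12, 12]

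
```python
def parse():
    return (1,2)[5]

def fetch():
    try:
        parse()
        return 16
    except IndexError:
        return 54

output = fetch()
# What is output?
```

Step-by-step execution trace:
1. `fetch()` calls `parse()`.
2. `parse()` evaluates `(1,2)[5]`, which raises IndexError; it propagates to the caller.
3. `return 16` is not reached.
4. `except IndexError` in fetch matches → returns 54.
5. output = 54.
Result: 54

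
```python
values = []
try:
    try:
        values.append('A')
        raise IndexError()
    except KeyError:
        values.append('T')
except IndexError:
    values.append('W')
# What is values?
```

Step-by-step execution trace:
1. Inner try: `values.append('A')` → values = ['A'].
2. `raise IndexError()` raises IndexError.
3. Inner `except KeyError` does not match IndexError; exception propagates to outer try.
4. Outer `except IndexError` matches → `values.append('W')` → values = ['A', 'W'].
Result: ['A', 'W']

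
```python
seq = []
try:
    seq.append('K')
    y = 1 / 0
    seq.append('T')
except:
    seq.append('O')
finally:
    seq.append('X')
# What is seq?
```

Step-by-step execution trace:
1. try: `seq.append('K')` → seq = ['K'].
2. `y = 1 / 0` raises ZeroDivisionError; `seq.append('T')` is not reached.
3. bare `except` matches → `seq.append('O')` → seq = ['K', 'O'].
4. finally always runs: `seq.append('X')` → seq = ['K', 'O', 'X'].
Result: ['K', 'O', 'X']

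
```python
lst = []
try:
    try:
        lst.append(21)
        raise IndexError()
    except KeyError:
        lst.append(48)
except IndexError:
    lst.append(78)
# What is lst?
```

Step-by-step execution trace:
1. Inner try: `lst.append(21)` → lst = [21].
2. `raise IndexError()` raises IndexError.
3. Inner `except KeyError` does not match IndexError; exception propagates to outer try.
4. Outer `except IndexError` matches → `lst.append(78)` → lst = [21, 78].
Result: [21, 78]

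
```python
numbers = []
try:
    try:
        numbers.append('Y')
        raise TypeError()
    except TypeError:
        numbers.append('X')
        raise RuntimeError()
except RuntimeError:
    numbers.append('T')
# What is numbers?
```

Step-by-step execution trace:
1. Inner try: `numbers.append('Y')` → numbers = ['Y'].
2. `raise TypeError()` raises TypeError.
3. Inner `except TypeError` matches → `numbers.append('X')` → numbers = ['Y', 'X'].
4. `raise RuntimeError()` raises RuntimeError; propagates to outer try.
5. Outer `except RuntimeError` matches → `numbers.append('T')` → numbers = ['Y', 'X', 'T'].
Result: ['Y', 'X', 'T']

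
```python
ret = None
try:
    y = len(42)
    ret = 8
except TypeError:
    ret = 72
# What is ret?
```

Step-by-step execution trace:
1. `y = len(42)` raises TypeError.
2. `ret = 8` is not reached.
3. `except TypeError` matches → ret = 72.
Result: 72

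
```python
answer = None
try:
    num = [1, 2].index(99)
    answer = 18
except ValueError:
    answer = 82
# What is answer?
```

Step-by-step execution trace:
1. `num = [1, 2].index(99)` raises ValueError.
2. `answer = 18` is not reached.
3. `except ValueError` matches → answer = 82.
Result: 82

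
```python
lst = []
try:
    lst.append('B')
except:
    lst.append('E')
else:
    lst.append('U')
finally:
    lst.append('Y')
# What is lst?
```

Step-by-step execution trace:
1. try: `lst.append('B')` → lst = ['B']. No exception raised.
2. `except` is skipped.
3. `else` runs: `lst.append('U')` → lst = ['B', 'U'].
4. `finally` always runs: `lst.append('Y')` → lst = ['B', 'U', 'Y'].
Result: ['B', 'U', 'Y']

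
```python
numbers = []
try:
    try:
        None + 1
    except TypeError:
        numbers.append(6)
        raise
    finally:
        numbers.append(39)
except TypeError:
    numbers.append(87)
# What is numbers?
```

Step-by-step execution trace:
1. Inner try: `None + 1` raises TypeError.
2. Inner `except TypeError` matches → `numbers.append(6)` → numbers = [6].
3. bare `raise` re-raises TypeError.
4. Inner `finally` runs during unwinding: `numbers.append(39)` → numbers = [6, 39].
5. Outer `except TypeError` matches → `numbers.append(87)` → numbers = [6, 39, 87].
Result: [6, 39, 87]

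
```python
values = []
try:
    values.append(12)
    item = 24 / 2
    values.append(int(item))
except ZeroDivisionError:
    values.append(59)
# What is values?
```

Step-by-step execution trace:
1. try: `values.append(12)` → values = [12].
2. `item = 24 / 2` → item = 12.0. No exception raised.
3. `values.append(int(item))` → values = [12, 12].
4. `except ZeroDivisionError` is skipped (no exception was raised).
Result: [12, 12]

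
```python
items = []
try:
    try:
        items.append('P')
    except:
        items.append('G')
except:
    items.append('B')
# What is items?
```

Step-by-step execution trace:
1. Inner try: `items.append('P')` → items = ['P']. No exception raised.
2. Inner `except` is skipped.
3. Inner try completes normally; outer `except` is skipped.
Result: ['P']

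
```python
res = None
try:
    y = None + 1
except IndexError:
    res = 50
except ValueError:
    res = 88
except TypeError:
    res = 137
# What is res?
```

Step-by-step execution trace:
1. `y = None + 1` raises TypeError.
2. `except IndexError` does not match TypeError; skipped.
3. `except ValueError` does not match TypeError; skipped.
4. `except TypeError` matches → res = 137.
Result: 137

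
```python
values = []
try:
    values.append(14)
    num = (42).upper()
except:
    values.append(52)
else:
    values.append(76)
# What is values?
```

Step-by-step execution trace:
1. try: `values.append(14)` → values = [14].
2. `num = (42).upper()` raises AttributeError.
3. bare `except` matches → `values.append(52)` → values = [14, 52].
4. `else` is skipped (an exception was raised).
Result: [14, 52]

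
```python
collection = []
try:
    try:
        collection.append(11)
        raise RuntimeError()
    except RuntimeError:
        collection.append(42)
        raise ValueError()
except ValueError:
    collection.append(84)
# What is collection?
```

Step-by-step execution trace:
1. Inner try: `collection.append(11)` → collection = [11].
2. `raise RuntimeError()` raises RuntimeError.
3. Inner `except RuntimeError` matches → `collection.append(42)` → collection = [11, 42].
4. `raise ValueError()` raises ValueError; propagates to outer try.
5. Outer `except ValueError` matches → `collection.append(84)` → collection = [11, 42, 84].
Result: [11, 42, 84]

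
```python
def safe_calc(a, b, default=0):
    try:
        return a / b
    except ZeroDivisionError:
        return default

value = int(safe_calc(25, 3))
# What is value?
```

Step-by-step execution trace:
1. `safe_calc(25, 3)` enters try: `return 25 / 3` → returns 8.333333333333334. No exception raised.
2. `except ZeroDivisionError` is skipped.
3. `int(8.333333333333334)` → 8 → value = 8.
Result: 8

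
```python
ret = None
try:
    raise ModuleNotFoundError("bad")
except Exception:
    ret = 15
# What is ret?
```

Step-by-step execution trace:
1. `raise ModuleNotFoundError(...)` raises ModuleNotFoundError.
2. `except Exception` matches (ModuleNotFoundError is a subclass of Exception) → ret = 15.
Result: 15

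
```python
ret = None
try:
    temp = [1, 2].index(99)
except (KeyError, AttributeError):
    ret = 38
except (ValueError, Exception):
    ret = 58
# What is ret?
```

Step-by-step execution trace:
1. `temp = [1, 2].index(99)` raises ValueError.
2. `except (KeyError, AttributeError)` does not match ValueError; skipped.
3. `except (ValueError, Exception)` matches (ValueError is in the tuple) → ret = 58.
Result: 58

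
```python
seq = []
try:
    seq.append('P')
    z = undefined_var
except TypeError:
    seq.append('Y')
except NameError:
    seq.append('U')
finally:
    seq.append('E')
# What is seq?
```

Step-by-step execution trace:
1. try: `seq.append('P')` → seq = ['P'].
2. `z = undefined_var` raises NameError.
3. `except TypeError` does not match NameError; skipped.
4. `except NameError` matches → `seq.append('U')` → seq = ['P', 'U'].
5. finally always runs: `seq.append('E')` → seq = ['P', 'U', 'E'].
Result: ['P', 'U', 'E']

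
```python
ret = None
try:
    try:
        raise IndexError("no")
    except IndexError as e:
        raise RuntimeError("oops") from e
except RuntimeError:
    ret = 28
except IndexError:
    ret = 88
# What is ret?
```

Step-by-step execution trace:
1. Inner try raises IndexError; inner `except IndexError as e` catches it.
2. `raise RuntimeError(...) from e` raises RuntimeError (IndexError is attached as __cause__, but only RuntimeError is active).
3. Outer `except RuntimeError` matches → ret = 28.
4. `except IndexError` is not reached.
Result: 28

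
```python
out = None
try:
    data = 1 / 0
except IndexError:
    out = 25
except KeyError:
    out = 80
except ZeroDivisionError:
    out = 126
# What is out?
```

Step-by-step execution trace:
1. `data = 1 / 0` raises ZeroDivisionError.
2. `except IndexError` does not match ZeroDivisionError; skipped.
3. `except KeyError` does not match ZeroDivisionError; skipped.
4. `except ZeroDivisionError` matches → out = 126.
Result: 126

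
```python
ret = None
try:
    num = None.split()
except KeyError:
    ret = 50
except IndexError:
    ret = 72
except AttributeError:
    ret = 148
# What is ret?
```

Step-by-step execution trace:
1. `num = None.split()` raises AttributeError.
2. `except KeyError` does not match AttributeError; skipped.
3. `except IndexError` does not match AttributeError; skipped.
4. `except AttributeError` matches → ret = 148.
Result: 148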